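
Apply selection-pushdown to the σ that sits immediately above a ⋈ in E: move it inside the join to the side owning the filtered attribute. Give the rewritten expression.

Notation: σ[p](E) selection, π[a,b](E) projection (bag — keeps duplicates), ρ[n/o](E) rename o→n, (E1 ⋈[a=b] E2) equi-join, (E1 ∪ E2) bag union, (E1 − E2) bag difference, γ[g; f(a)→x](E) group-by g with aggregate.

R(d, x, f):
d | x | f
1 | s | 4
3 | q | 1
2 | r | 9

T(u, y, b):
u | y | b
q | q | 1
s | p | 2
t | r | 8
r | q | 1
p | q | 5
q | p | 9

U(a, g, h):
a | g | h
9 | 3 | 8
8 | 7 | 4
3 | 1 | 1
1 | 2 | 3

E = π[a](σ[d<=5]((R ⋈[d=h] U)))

σ filters on d, owned by the left side.
E' = π[a]((σ[d<=5](R) ⋈[d=h] U))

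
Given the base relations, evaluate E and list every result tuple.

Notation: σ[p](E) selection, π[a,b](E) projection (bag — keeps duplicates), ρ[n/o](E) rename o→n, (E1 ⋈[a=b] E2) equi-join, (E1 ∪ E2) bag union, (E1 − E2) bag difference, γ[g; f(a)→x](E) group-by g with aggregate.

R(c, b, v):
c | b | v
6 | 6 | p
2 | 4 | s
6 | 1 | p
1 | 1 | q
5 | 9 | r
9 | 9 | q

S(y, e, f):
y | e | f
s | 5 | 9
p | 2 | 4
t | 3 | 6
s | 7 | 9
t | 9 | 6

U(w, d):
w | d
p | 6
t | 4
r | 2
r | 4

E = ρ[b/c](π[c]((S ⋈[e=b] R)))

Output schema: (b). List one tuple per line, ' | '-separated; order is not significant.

Stepwise |·|:
  S → 5
  R → 6
  (S ⋈[e=b] R) → 2
  π[c]((S ⋈[e=b] R)) → 2
  ρ[b/c](π[c]((S ⋈[e=b] R))) → 2

== RESULT ==
b
5
9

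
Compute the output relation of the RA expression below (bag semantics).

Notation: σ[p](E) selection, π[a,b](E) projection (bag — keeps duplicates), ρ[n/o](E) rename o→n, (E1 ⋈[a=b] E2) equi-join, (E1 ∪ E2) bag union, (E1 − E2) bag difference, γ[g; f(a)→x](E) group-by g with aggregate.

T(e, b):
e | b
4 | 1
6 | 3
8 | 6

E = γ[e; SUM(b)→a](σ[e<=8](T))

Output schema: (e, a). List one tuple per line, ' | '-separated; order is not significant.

Stepwise |·|:
  T → 3
  σ[e<=8](T) → 3
  γ[e; SUM(b)→a](σ[e<=8](T)) → 3

== RESULT ==
e | a
4 | 1
6 | 3
8 | 6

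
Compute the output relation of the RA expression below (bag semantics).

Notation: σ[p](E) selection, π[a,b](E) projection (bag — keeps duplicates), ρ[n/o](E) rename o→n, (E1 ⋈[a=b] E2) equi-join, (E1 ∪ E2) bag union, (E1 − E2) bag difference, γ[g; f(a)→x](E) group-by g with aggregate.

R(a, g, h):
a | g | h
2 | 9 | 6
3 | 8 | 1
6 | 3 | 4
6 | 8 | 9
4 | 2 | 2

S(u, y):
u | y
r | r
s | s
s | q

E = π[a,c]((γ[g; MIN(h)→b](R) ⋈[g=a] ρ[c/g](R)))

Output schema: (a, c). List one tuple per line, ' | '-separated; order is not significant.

Row counts bottom-up:
  R → 5
  γ[g; MIN(h)→b](R) → 4
  R → 5
  ρ[c/g](R) → 5
  (γ[g; MIN(h)→b](R) ⋈[g=a] ρ[c/g](R)) → 2
  π[a,c]((γ[g; MIN(h)→b](R) ⋈[g=a] ρ[c/g](R))) → 2

== RESULT ==
a | c
2 | 9
3 | 8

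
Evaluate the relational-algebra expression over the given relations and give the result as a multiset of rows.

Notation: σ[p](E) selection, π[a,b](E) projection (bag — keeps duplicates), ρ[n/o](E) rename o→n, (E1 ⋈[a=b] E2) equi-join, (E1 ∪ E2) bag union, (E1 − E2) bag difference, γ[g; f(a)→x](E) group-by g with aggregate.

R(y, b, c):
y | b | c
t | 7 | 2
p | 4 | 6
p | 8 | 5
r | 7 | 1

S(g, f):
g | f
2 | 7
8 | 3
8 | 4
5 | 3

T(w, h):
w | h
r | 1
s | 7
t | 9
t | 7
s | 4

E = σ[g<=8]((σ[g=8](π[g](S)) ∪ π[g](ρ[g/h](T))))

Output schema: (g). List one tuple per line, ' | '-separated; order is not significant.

Stepwise |·|:
  S → 4
  π[g](S) → 4
  σ[g=8](π[g](S)) → 2
  T → 5
  ρ[g/h](T) → 5
  π[g](ρ[g/h](T)) → 5
  (σ[g=8](π[g](S)) ∪ π[g](ρ[g/h](T))) → 7
  σ[g<=8]((σ[g=8](π[g](S)) ∪ π[g](ρ[g/h](T)))) → 6

== RESULT ==
g
1
4
7
7
8
8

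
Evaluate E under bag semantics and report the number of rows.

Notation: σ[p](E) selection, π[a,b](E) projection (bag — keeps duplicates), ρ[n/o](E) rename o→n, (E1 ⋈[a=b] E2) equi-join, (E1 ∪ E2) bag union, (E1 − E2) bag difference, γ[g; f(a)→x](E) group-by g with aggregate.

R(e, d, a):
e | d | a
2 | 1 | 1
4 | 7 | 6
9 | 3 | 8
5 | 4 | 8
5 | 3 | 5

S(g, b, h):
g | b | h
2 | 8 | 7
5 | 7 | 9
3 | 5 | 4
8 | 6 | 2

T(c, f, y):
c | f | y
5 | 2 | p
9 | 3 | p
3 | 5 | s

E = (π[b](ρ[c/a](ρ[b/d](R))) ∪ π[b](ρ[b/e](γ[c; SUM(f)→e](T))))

Subexpression sizes:
  R → 5
  ρ[b/d](R) → 5
  ρ[c/a](ρ[b/d](R)) → 5
  π[b](ρ[c/a](ρ[b/d](R))) → 5
  T → 3
  γ[c; SUM(f)→e](T) → 3
  ρ[b/e](γ[c; SUM(f)→e](T)) → 3
  π[b](ρ[b/e](γ[c; SUM(f)→e](T))) → 3
  (π[b](ρ[c/a](ρ[b/d](R))) ∪ π[b](ρ[b/e](γ[c; SUM(f)→e](T)))) → 8

|E| = 8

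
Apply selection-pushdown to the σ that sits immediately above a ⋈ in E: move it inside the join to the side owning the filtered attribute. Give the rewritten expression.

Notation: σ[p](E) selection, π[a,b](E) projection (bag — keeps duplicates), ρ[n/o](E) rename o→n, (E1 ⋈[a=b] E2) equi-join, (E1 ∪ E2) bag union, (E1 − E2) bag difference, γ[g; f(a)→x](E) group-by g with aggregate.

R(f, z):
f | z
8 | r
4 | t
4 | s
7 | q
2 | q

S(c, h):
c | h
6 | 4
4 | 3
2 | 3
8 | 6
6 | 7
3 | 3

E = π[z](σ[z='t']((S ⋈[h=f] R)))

σ filters on z, owned by the right side.
E' = π[z]((S ⋈[h=f] σ[z='t'](R)))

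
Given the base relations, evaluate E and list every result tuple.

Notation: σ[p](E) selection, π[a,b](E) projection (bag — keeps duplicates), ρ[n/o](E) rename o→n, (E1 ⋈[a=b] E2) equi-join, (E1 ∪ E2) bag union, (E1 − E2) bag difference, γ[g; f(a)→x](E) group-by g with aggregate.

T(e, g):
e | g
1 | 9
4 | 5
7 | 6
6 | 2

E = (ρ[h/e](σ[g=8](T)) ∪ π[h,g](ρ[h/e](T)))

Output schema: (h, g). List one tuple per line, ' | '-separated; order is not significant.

Stepwise |·|:
  T → 4
  σ[g=8](T) → 0
  ρ[h/e](σ[g=8](T)) → 0
  T → 4
  ρ[h/e](T) → 4
  π[h,g](ρ[h/e](T)) → 4
  (ρ[h/e](σ[g=8](T)) ∪ π[h,g](ρ[h/e](T))) → 4

== RESULT ==
h | g
1 | 9
4 | 5
6 | 2
7 | 6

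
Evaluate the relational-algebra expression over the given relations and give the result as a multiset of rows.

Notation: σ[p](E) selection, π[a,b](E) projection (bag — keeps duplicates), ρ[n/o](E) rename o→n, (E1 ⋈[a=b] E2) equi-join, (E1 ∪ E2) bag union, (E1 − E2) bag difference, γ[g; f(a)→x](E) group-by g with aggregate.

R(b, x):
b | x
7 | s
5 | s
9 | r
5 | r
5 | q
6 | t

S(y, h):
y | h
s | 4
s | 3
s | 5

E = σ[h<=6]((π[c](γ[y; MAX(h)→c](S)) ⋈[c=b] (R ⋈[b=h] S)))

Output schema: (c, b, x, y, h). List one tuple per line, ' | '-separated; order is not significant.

Per-node cardinality:
  S → 3
  γ[y; MAX(h)→c](S) → 1
  π[c](γ[y; MAX(h)→c](S)) → 1
  R → 6
  S → 3
  (R ⋈[b=h] S) → 3
  (π[c](γ[y; MAX(h)→c](S)) ⋈[c=b] (R ⋈[b=h] S)) → 3
  σ[h<=6]((π[c](γ[y; MAX(h)→c](S)) ⋈[c=b] (R ⋈[b=h] S))) → 3

== RESULT ==
c | b | x | y | h
5 | 5 | q | s | 5
5 | 5 | r | s | 5
5 | 5 | s | s | 5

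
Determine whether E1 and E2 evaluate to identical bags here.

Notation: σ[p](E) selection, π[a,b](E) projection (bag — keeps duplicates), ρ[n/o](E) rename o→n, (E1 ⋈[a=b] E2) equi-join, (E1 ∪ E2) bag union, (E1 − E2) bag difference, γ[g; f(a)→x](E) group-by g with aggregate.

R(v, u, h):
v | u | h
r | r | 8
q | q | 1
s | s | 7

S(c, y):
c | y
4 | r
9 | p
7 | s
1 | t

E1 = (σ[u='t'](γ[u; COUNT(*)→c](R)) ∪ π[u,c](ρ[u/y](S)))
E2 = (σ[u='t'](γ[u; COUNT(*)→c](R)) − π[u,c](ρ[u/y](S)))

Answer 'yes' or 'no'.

E1 subexpression sizes:
  R → 3
  γ[u; COUNT(*)→c](R) → 3
  σ[u='t'](γ[u; COUNT(*)→c](R)) → 0
  S → 4
  ρ[u/y](S) → 4
  π[u,c](ρ[u/y](S)) → 4
  (σ[u='t'](γ[u; COUNT(*)→c](R)) ∪ π[u,c](ρ[u/y](S))) → 4
E2 subexpression sizes:
  R → 3
  γ[u; COUNT(*)→c](R) → 3
  σ[u='t'](γ[u; COUNT(*)→c](R)) → 0
  S → 4
  ρ[u/y](S) → 4
  π[u,c](ρ[u/y](S)) → 4
  (σ[u='t'](γ[u; COUNT(*)→c](R)) − π[u,c](ρ[u/y](S))) → 0

E1 result:
u | c
p | 9
r | 4
s | 7
t | 1
E2 result:
u | c
(0 rows)
Witness: ('p', 9) appears 1× in E1 but 0× in E2.

no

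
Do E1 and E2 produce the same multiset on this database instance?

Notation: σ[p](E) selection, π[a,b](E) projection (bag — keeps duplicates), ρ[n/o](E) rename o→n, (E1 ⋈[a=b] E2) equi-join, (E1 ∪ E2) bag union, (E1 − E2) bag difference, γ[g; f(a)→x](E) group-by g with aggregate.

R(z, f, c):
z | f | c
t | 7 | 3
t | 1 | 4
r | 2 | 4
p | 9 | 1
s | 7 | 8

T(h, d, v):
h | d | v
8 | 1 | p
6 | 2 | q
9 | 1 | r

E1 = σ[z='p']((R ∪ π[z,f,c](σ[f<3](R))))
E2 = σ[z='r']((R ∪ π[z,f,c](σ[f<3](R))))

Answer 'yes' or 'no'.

E1 subexpression sizes:
  R → 5
  R → 5
  σ[f<3](R) → 2
  π[z,f,c](σ[f<3](R)) → 2
  (R ∪ π[z,f,c](σ[f<3](R))) → 7
  σ[z='p']((R ∪ π[z,f,c](σ[f<3](R)))) → 1
E2 subexpression sizes:
  R → 5
  R → 5
  σ[f<3](R) → 2
  π[z,f,c](σ[f<3](R)) → 2
  (R ∪ π[z,f,c](σ[f<3](R))) → 7
  σ[z='r']((R ∪ π[z,f,c](σ[f<3](R)))) → 2

E1 result:
z | f | c
p | 9 | 1
E2 result:
z | f | c
r | 2 | 4
r | 2 | 4
Witness: ('r', 2, 4) appears 0× in E1 but 2× in E2.

no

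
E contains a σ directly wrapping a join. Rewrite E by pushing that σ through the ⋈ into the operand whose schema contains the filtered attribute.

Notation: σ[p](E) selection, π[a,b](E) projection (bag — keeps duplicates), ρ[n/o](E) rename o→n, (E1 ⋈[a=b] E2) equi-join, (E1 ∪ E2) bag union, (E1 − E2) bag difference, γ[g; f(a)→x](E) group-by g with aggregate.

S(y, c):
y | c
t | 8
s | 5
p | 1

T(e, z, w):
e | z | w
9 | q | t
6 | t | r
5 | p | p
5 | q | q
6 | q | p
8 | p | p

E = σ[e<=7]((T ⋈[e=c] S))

σ filters on e, owned by the left side.
E' = (σ[e<=7](T) ⋈[e=c] S)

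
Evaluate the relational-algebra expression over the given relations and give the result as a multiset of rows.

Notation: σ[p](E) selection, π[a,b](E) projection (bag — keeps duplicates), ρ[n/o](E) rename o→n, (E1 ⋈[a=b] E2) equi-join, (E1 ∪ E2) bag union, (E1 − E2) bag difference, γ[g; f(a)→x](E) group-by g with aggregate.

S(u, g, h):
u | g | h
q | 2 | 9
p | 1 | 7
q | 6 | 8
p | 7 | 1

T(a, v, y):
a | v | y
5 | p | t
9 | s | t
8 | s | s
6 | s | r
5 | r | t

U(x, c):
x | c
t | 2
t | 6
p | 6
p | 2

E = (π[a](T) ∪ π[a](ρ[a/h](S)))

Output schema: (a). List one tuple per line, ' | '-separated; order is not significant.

Stepwise |·|:
  T → 5
  π[a](T) → 5
  S → 4
  ρ[a/h](S) → 4
  π[a](ρ[a/h](S)) → 4
  (π[a](T) ∪ π[a](ρ[a/h](S))) → 9

== RESULT ==
a
1
5
5
6
7
8
8
9
9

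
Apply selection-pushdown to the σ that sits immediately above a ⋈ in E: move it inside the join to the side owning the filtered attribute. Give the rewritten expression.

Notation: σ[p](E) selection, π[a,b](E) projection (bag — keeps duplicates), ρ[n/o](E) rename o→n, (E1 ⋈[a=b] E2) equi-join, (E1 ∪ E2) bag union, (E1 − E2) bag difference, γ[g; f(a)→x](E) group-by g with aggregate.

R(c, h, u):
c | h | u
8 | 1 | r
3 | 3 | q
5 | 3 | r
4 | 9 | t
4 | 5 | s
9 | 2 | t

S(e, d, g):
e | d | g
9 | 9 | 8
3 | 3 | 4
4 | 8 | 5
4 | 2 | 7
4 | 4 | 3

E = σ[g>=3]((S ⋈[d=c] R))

σ filters on g, owned by the left side.
E' = (σ[g>=3](S) ⋈[d=c] R)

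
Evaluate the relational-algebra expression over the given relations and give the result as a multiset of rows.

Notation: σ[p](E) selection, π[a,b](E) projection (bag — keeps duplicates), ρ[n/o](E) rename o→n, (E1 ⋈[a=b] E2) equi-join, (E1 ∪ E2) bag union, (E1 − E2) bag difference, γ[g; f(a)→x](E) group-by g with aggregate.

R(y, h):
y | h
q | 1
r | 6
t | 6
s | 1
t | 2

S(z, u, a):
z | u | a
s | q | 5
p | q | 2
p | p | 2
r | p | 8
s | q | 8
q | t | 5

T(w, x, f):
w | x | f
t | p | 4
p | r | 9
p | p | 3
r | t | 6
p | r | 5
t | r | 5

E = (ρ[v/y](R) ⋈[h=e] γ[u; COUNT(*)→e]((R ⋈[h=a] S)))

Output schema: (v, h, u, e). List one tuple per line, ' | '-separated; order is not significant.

Row counts bottom-up:
  R → 5
  ρ[v/y](R) → 5
  R → 5
  S → 6
  (R ⋈[h=a] S) → 2
  γ[u; COUNT(*)→e]((R ⋈[h=a] S)) → 2
  (ρ[v/y](R) ⋈[h=e] γ[u; COUNT(*)→e]((R ⋈[h=a] S))) → 4

== RESULT ==
v | h | u | e
q | 1 | p | 1
q | 1 | q | 1
s | 1 | p | 1
s | 1 | q | 1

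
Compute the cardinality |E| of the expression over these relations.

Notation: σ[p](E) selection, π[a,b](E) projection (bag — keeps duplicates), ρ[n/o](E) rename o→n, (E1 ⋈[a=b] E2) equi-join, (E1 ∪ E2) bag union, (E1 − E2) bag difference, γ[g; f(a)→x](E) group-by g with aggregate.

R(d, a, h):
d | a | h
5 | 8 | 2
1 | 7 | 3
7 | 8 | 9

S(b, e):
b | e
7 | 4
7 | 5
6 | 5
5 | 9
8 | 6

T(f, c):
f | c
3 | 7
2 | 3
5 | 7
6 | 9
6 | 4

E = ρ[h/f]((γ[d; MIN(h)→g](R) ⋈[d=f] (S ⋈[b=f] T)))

Row counts bottom-up:
  R → 3
  γ[d; MIN(h)→g](R) → 3
  S → 5
  T → 5
  (S ⋈[b=f] T) → 3
  (γ[d; MIN(h)→g](R) ⋈[d=f] (S ⋈[b=f] T)) → 1
  ρ[h/f]((γ[d; MIN(h)→g](R) ⋈[d=f] (S ⋈[b=f] T))) → 1

|E| = 1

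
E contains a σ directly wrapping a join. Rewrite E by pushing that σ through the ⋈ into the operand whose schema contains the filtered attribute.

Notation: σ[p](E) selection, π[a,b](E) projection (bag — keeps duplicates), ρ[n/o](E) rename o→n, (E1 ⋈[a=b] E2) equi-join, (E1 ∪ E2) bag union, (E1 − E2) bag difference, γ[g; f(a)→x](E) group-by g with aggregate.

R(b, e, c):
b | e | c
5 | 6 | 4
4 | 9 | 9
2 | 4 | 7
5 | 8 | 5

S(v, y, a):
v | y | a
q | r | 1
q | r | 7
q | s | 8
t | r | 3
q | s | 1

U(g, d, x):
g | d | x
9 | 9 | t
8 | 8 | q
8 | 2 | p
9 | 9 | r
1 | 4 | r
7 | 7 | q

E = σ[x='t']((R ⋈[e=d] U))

σ filters on x, owned by the right side.
E' = (R ⋈[e=d] σ[x='t'](U))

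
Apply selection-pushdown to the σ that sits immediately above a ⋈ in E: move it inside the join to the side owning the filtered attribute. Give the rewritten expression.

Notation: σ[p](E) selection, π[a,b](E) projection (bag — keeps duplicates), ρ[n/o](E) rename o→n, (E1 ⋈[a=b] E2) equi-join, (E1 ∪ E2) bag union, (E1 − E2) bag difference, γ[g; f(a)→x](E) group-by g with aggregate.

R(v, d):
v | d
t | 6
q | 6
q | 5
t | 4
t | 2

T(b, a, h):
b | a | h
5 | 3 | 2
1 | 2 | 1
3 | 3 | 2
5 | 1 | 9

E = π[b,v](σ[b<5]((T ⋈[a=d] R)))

σ filters on b, owned by the left side.
E' = π[b,v]((σ[b<5](T) ⋈[a=d] R))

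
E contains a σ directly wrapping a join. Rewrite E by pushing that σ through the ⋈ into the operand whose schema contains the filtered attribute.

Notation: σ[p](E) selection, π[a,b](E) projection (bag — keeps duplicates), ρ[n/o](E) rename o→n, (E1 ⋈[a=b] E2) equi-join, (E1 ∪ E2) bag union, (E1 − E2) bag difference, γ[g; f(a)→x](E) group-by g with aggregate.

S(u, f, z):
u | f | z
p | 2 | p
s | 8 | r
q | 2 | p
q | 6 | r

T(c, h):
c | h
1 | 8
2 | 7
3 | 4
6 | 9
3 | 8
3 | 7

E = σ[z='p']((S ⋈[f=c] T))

σ filters on z, owned by the left side.
E' = (σ[z='p'](S) ⋈[f=c] T)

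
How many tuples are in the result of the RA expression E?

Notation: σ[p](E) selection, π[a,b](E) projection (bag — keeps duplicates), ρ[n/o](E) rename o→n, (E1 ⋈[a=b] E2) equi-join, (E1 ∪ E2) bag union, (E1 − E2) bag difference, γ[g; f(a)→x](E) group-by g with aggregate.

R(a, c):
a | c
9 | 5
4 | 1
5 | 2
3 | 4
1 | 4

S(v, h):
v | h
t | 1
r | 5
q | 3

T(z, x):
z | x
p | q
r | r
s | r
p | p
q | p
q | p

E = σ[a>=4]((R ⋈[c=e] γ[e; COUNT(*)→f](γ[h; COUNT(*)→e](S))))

Per-node cardinality:
  R → 5
  S → 3
  γ[h; COUNT(*)→e](S) → 3
  γ[e; COUNT(*)→f](γ[h; COUNT(*)→e](S)) → 1
  (R ⋈[c=e] γ[e; COUNT(*)→f](γ[h; COUNT(*)→e](S))) → 1
  σ[a>=4]((R ⋈[c=e] γ[e; COUNT(*)→f](γ[h; COUNT(*)→e](S)))) → 1

|E| = 1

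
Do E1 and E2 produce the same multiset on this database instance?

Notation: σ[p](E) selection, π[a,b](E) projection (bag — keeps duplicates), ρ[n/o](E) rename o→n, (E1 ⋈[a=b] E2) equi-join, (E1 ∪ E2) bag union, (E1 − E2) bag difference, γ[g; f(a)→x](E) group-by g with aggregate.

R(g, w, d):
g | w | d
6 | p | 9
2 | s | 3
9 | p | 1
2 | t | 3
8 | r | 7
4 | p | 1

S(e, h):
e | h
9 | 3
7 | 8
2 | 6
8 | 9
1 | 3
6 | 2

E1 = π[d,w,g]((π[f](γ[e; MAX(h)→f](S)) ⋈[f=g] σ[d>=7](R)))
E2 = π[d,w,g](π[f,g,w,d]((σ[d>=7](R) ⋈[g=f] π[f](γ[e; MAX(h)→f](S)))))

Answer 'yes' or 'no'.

E1 row counts bottom-up:
  S → 6
  γ[e; MAX(h)→f](S) → 6
  π[f](γ[e; MAX(h)→f](S)) → 6
  R → 6
  σ[d>=7](R) → 2
  (π[f](γ[e; MAX(h)→f](S)) ⋈[f=g] σ[d>=7](R)) → 2
  π[d,w,g]((π[f](γ[e; MAX(h)→f](S)) ⋈[f=g] σ[d>=7](R))) → 2
E2 row counts bottom-up:
  R → 6
  σ[d>=7](R) → 2
  S → 6
  γ[e; MAX(h)→f](S) → 6
  π[f](γ[e; MAX(h)→f](S)) → 6
  (σ[d>=7](R) ⋈[g=f] π[f](γ[e; MAX(h)→f](S))) → 2
  π[f,g,w,d]((σ[d>=7](R) ⋈[g=f] π[f](γ[e; MAX(h)→f](S)))) → 2
  π[d,w,g](π[f,g,w,d]((σ[d>=7](R) ⋈[g=f] π[f](γ[e; MAX(h)→f](S))))) → 2

E1 and E2 produce the same multiset:
d | w | g
7 | r | 8
9 | p | 6

yes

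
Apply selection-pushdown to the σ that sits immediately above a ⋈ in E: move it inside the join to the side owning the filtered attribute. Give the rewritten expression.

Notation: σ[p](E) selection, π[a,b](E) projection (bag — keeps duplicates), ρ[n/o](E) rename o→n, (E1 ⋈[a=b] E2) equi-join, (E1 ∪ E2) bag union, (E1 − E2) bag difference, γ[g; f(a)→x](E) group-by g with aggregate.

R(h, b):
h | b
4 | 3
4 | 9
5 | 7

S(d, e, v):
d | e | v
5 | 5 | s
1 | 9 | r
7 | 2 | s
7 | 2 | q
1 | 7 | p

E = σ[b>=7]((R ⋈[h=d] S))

σ filters on b, owned by the left side.
E' = (σ[b>=7](R) ⋈[h=d] S)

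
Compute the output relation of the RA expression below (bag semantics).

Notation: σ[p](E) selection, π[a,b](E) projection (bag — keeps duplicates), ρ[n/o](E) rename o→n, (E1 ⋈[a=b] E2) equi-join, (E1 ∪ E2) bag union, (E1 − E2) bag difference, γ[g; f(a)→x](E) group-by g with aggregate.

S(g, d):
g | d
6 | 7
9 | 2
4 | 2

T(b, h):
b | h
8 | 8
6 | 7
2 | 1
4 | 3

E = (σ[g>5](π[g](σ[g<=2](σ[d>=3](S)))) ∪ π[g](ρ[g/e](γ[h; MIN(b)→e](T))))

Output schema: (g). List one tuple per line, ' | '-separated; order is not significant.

Subexpression sizes:
  S → 3
  σ[d>=3](S) → 1
  σ[g<=2](σ[d>=3](S)) → 0
  π[g](σ[g<=2](σ[d>=3](S))) → 0
  σ[g>5](π[g](σ[g<=2](σ[d>=3](S)))) → 0
  T → 4
  γ[h; MIN(b)→e](T) → 4
  ρ[g/e](γ[h; MIN(b)→e](T)) → 4
  π[g](ρ[g/e](γ[h; MIN(b)→e](T))) → 4
  (σ[g>5](π[g](σ[g<=2](σ[d>=3](S)))) ∪ π[g](ρ[g/e](γ[h; MIN(b)→e](T)))) → 4

== RESULT ==
g
2
4
6
8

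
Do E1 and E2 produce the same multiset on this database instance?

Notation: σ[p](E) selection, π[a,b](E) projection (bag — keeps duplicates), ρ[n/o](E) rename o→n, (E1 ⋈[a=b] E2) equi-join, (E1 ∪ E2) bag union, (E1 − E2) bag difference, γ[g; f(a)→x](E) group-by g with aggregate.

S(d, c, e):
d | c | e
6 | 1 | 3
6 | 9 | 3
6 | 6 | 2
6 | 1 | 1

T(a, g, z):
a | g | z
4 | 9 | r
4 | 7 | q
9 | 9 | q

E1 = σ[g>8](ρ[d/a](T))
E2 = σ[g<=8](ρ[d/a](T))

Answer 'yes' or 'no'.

E1 per-node cardinality:
  T → 3
  ρ[d/a](T) → 3
  σ[g>8](ρ[d/a](T)) → 2
E2 per-node cardinality:
  T → 3
  ρ[d/a](T) → 3
  σ[g<=8](ρ[d/a](T)) → 1

E1 result:
d | g | z
4 | 9 | r
9 | 9 | q
E2 result:
d | g | z
4 | 7 | q
Witness: (4, 9, 'r') appears 1× in E1 but 0× in E2.

no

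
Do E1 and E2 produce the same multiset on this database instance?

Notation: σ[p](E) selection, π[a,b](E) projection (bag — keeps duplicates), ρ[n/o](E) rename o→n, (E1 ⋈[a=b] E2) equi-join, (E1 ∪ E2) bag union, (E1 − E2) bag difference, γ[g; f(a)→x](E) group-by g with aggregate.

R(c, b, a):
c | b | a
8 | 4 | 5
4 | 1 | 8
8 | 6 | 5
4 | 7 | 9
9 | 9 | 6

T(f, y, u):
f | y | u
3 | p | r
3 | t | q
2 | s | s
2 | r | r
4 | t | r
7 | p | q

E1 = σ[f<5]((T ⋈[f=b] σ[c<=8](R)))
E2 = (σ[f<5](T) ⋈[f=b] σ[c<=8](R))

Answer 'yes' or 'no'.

E1 stepwise |·|:
  T → 6
  R → 5
  σ[c<=8](R) → 4
  (T ⋈[f=b] σ[c<=8](R)) → 2
  σ[f<5]((T ⋈[f=b] σ[c<=8](R))) → 1
E2 stepwise |·|:
  T → 6
  σ[f<5](T) → 5
  R → 5
  σ[c<=8](R) → 4
  (σ[f<5](T) ⋈[f=b] σ[c<=8](R)) → 1

E1 and E2 produce the same multiset:
f | y | u | c | b | a
4 | t | r | 8 | 4 | 5

yes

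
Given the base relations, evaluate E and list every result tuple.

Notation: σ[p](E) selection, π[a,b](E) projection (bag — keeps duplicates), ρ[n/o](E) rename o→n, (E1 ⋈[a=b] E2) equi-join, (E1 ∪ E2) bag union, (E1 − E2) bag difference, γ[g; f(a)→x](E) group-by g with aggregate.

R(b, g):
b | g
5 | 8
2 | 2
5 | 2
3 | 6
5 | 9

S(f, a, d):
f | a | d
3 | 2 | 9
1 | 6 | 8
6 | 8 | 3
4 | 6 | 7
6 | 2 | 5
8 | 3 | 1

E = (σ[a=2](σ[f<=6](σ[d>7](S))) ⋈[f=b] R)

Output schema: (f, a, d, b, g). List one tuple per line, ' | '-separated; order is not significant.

Subexpression sizes:
  S → 6
  σ[d>7](S) → 2
  σ[f<=6](σ[d>7](S)) → 2
  σ[a=2](σ[f<=6](σ[d>7](S))) → 1
  R → 5
  (σ[a=2](σ[f<=6](σ[d>7](S))) ⋈[f=b] R) → 1

== RESULT ==
f | a | d | b | g
3 | 2 | 9 | 3 | 6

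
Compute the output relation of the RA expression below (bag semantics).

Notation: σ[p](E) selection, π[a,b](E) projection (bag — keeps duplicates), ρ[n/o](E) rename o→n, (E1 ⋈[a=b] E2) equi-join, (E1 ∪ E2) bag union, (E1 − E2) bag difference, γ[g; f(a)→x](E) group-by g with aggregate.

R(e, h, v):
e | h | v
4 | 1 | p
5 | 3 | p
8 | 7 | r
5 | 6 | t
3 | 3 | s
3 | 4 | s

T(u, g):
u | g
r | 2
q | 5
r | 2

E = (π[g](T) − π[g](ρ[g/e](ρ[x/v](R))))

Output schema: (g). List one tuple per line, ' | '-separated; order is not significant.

Row counts bottom-up:
  T → 3
  π[g](T) → 3
  R → 6
  ρ[x/v](R) → 6
  ρ[g/e](ρ[x/v](R)) → 6
  π[g](ρ[g/e](ρ[x/v](R))) → 6
  (π[g](T) − π[g](ρ[g/e](ρ[x/v](R)))) → 2

== RESULT ==
g
2
2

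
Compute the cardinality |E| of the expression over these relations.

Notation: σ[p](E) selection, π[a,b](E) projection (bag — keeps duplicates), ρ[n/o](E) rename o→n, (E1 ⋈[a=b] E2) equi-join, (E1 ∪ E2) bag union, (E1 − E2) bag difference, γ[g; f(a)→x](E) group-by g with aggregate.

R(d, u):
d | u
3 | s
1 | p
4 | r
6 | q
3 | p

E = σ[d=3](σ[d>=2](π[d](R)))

Per-node cardinality:
  R → 5
  π[d](R) → 5
  σ[d>=2](π[d](R)) → 4
  σ[d=3](σ[d>=2](π[d](R))) → 2

|E| = 2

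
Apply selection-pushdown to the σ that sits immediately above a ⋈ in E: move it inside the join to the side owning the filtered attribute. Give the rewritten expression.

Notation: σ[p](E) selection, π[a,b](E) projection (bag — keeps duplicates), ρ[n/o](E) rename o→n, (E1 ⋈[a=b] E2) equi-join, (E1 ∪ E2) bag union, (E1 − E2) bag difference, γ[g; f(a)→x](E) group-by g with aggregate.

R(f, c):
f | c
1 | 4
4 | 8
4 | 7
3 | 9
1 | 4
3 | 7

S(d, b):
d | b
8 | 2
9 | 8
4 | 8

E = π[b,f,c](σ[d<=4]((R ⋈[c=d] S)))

σ filters on d, owned by the right side.
E' = π[b,f,c]((R ⋈[c=d] σ[d<=4](S)))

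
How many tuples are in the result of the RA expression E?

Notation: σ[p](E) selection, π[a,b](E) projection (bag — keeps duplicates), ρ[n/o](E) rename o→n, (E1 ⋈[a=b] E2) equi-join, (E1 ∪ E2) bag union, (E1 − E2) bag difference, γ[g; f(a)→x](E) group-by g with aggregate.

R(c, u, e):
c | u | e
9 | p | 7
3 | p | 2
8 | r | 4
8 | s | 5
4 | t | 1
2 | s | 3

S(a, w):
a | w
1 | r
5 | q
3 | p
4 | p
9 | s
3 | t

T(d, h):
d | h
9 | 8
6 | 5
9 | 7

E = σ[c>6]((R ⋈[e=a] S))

Per-node cardinality:
  R → 6
  S → 6
  (R ⋈[e=a] S) → 5
  σ[c>6]((R ⋈[e=a] S)) → 2

|E| = 2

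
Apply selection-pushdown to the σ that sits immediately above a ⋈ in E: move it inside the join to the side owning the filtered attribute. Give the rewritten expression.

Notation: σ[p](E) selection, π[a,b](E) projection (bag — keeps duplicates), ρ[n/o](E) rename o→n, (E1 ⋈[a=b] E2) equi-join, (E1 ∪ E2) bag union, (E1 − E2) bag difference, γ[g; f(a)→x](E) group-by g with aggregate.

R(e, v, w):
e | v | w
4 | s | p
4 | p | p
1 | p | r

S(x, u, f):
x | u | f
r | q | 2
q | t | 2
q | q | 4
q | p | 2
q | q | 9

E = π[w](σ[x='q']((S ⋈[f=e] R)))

σ filters on x, owned by the left side.
E' = π[w]((σ[x='q'](S) ⋈[f=e] R))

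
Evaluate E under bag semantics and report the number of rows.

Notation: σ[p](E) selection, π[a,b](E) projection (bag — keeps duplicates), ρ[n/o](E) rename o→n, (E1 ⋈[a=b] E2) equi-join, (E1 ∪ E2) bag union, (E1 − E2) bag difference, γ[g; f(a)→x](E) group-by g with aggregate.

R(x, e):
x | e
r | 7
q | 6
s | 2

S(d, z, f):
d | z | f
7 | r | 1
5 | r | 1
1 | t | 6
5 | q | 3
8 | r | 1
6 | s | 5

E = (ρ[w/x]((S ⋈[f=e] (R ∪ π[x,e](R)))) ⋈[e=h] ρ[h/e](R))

Subexpression sizes:
  S → 6
  R → 3
  R → 3
  π[x,e](R) → 3
  (R ∪ π[x,e](R)) → 6
  (S ⋈[f=e] (R ∪ π[x,e](R))) → 2
  ρ[w/x]((S ⋈[f=e] (R ∪ π[x,e](R)))) → 2
  R → 3
  ρ[h/e](R) → 3
  (ρ[w/x]((S ⋈[f=e] (R ∪ π[x,e](R)))) ⋈[e=h] ρ[h/e](R)) → 2

|E| = 2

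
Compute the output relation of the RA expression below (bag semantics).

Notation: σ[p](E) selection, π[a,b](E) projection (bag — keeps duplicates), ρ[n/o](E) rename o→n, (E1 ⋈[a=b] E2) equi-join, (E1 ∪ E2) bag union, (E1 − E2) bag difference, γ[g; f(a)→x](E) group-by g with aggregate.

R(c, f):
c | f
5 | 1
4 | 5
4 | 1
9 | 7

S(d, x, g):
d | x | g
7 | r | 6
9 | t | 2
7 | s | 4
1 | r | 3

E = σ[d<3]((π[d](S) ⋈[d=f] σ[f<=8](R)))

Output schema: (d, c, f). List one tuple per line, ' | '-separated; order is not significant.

Row counts bottom-up:
  S → 4
  π[d](S) → 4
  R → 4
  σ[f<=8](R) → 4
  (π[d](S) ⋈[d=f] σ[f<=8](R)) → 4
  σ[d<3]((π[d](S) ⋈[d=f] σ[f<=8](R))) → 2

== RESULT ==
d | c | f
1 | 4 | 1
1 | 5 | 1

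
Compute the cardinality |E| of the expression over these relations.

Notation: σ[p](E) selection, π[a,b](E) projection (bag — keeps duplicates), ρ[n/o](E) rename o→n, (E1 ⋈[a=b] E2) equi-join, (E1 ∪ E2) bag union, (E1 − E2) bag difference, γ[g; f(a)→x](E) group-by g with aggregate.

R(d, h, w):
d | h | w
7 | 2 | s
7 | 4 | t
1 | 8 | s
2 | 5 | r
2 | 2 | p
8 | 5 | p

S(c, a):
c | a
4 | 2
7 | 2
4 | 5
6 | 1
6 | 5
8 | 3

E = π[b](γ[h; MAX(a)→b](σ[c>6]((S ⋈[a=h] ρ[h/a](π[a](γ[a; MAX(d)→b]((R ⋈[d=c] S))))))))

Row counts bottom-up:
  S → 6
  R → 6
  S → 6
  (R ⋈[d=c] S) → 3
  γ[a; MAX(d)→b]((R ⋈[d=c] S)) → 2
  π[a](γ[a; MAX(d)→b]((R ⋈[d=c] S))) → 2
  ρ[h/a](π[a](γ[a; MAX(d)→b]((R ⋈[d=c] S)))) → 2
  (S ⋈[a=h] ρ[h/a](π[a](γ[a; MAX(d)→b]((R ⋈[d=c] S))))) → 3
  σ[c>6]((S ⋈[a=h] ρ[h/a](π[a](γ[a; MAX(d)→b]((R ⋈[d=c] S)))))) → 2
  γ[h; MAX(a)→b](σ[c>6]((S ⋈[a=h] ρ[h/a](π[a](γ[a; MAX(d)→b]((R ⋈[d=c] S))))))) → 2
  π[b](γ[h; MAX(a)→b](σ[c>6]((S ⋈[a=h] ρ[h/a](π[a](γ[a; MAX(d)→b]((R ⋈[d=c] S)))))))) → 2

|E| = 2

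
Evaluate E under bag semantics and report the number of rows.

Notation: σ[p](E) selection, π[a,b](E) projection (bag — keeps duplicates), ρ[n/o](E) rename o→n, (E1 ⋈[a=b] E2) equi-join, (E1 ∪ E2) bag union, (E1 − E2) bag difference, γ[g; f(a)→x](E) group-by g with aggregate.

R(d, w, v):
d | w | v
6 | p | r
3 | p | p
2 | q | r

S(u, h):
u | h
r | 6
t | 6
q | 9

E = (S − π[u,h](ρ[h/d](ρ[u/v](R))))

Subexpression sizes:
  S → 3
  R → 3
  ρ[u/v](R) → 3
  ρ[h/d](ρ[u/v](R)) → 3
  π[u,h](ρ[h/d](ρ[u/v](R))) → 3
  (S − π[u,h](ρ[h/d](ρ[u/v](R)))) → 2

|E| = 2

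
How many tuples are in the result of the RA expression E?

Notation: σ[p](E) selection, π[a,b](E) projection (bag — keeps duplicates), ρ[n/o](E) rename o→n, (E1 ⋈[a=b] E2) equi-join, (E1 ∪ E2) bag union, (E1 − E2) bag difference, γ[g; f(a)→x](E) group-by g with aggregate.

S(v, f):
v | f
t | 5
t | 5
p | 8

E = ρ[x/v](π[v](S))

Row counts bottom-up:
  S → 3
  π[v](S) → 3
  ρ[x/v](π[v](S)) → 3

|E| = 3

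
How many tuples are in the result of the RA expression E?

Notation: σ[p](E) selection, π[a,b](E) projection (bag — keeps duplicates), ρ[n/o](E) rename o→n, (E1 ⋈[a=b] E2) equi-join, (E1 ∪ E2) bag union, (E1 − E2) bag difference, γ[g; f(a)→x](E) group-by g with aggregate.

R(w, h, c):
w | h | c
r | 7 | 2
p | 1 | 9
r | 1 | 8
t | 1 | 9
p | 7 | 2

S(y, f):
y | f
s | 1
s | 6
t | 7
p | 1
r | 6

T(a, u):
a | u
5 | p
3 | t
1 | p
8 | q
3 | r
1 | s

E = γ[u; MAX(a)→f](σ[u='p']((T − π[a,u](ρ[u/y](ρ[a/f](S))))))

Subexpression sizes:
  T → 6
  S → 5
  ρ[a/f](S) → 5
  ρ[u/y](ρ[a/f](S)) → 5
  π[a,u](ρ[u/y](ρ[a/f](S))) → 5
  (T − π[a,u](ρ[u/y](ρ[a/f](S)))) → 4
  σ[u='p']((T − π[a,u](ρ[u/y](ρ[a/f](S))))) → 1
  γ[u; MAX(a)→f](σ[u='p']((T − π[a,u](ρ[u/y](ρ[a/f](S)))))) → 1

|E| = 1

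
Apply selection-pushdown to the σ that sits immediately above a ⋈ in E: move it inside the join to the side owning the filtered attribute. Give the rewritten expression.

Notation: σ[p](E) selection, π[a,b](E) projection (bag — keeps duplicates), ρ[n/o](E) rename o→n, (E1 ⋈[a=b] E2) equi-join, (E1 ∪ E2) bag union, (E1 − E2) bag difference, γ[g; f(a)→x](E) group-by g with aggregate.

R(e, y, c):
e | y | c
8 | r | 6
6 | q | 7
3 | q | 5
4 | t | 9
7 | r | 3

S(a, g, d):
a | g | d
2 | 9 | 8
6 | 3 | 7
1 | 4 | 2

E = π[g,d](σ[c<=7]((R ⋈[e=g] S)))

σ filters on c, owned by the left side.
E' = π[g,d]((σ[c<=7](R) ⋈[e=g] S))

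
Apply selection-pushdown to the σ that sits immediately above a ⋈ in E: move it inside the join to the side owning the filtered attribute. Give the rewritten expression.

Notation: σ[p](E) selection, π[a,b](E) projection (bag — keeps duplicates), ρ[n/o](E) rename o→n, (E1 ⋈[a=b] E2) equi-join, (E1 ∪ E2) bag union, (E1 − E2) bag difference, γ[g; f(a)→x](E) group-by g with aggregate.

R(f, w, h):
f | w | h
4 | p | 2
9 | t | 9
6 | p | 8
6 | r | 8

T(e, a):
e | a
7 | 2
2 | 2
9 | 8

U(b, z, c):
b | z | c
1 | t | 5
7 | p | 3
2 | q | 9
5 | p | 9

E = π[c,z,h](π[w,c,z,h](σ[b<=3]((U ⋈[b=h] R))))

σ filters on b, owned by the left side.
E' = π[c,z,h](π[w,c,z,h]((σ[b<=3](U) ⋈[b=h] R)))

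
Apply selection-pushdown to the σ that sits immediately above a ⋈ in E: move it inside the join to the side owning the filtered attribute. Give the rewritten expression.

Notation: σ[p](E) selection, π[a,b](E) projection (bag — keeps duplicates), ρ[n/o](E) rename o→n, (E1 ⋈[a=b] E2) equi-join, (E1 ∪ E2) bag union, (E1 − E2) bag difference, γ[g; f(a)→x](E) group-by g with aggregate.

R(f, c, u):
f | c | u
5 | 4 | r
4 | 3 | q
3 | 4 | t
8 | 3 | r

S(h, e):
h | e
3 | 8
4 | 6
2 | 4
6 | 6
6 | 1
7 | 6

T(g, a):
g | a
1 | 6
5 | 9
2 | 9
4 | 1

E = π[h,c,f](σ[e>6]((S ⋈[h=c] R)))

σ filters on e, owned by the left side.
E' = π[h,c,f]((σ[e>6](S) ⋈[h=c] R))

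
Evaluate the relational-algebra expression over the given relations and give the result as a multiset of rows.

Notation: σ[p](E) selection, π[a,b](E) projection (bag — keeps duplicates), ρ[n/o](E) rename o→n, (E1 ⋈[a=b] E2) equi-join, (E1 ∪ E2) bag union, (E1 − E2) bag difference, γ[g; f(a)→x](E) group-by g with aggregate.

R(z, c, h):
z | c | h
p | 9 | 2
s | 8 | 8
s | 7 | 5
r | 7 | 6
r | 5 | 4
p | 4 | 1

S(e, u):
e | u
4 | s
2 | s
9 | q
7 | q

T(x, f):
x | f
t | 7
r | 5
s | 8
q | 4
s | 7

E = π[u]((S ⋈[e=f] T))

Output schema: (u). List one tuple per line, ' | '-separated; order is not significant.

Stepwise |·|:
  S → 4
  T → 5
  (S ⋈[e=f] T) → 3
  π[u]((S ⋈[e=f] T)) → 3

== RESULT ==
u
q
q
s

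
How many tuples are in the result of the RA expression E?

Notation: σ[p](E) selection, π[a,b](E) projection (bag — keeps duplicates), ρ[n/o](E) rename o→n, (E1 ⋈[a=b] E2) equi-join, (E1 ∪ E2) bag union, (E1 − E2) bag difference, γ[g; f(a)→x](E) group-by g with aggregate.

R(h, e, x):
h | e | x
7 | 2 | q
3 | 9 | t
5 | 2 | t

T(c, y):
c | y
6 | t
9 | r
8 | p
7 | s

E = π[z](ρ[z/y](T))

Subexpression sizes:
  T → 4
  ρ[z/y](T) → 4
  π[z](ρ[z/y](T)) → 4

|E| = 4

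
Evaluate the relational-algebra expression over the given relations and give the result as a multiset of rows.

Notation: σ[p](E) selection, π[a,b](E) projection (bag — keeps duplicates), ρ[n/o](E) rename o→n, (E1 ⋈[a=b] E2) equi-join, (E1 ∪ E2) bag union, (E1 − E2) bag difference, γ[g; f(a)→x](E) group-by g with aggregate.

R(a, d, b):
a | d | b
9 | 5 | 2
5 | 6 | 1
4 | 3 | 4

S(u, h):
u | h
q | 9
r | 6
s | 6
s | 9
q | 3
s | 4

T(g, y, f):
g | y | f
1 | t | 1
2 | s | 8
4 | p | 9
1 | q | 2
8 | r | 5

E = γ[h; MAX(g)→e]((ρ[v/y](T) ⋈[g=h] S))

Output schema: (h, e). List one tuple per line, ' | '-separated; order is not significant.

Stepwise |·|:
  T → 5
  ρ[v/y](T) → 5
  S → 6
  (ρ[v/y](T) ⋈[g=h] S) → 1
  γ[h; MAX(g)→e]((ρ[v/y](T) ⋈[g=h] S)) → 1

== RESULT ==
h | e
4 | 4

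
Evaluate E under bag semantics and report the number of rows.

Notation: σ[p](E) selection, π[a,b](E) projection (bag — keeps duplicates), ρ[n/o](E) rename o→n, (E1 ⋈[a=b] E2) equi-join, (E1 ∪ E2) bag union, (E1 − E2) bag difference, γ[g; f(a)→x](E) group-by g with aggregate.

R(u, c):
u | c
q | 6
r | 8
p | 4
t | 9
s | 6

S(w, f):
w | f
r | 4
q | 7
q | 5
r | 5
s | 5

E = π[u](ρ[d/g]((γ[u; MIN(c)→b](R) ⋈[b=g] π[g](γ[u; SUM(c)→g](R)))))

Subexpression sizes:
  R → 5
  γ[u; MIN(c)→b](R) → 5
  R → 5
  γ[u; SUM(c)→g](R) → 5
  π[g](γ[u; SUM(c)→g](R)) → 5
  (γ[u; MIN(c)→b](R) ⋈[b=g] π[g](γ[u; SUM(c)→g](R))) → 7
  ρ[d/g]((γ[u; MIN(c)→b](R) ⋈[b=g] π[g](γ[u; SUM(c)→g](R)))) → 7
  π[u](ρ[d/g]((γ[u; MIN(c)→b](R) ⋈[b=g] π[g](γ[u; SUM(c)→g](R))))) → 7

|E| = 7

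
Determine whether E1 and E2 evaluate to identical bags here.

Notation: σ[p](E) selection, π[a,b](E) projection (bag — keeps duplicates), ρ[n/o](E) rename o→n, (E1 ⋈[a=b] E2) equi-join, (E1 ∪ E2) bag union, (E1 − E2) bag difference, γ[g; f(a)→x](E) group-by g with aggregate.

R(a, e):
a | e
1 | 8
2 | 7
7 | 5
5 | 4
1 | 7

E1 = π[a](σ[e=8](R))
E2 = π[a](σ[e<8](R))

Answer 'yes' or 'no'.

E1 stepwise |·|:
  R → 5
  σ[e=8](R) → 1
  π[a](σ[e=8](R)) → 1
E2 stepwise |·|:
  R → 5
  σ[e<8](R) → 4
  π[a](σ[e<8](R)) → 4

E1 result:
a
1
E2 result:
a
1
2
5
7
Witness: (7,) appears 0× in E1 but 1× in E2.

no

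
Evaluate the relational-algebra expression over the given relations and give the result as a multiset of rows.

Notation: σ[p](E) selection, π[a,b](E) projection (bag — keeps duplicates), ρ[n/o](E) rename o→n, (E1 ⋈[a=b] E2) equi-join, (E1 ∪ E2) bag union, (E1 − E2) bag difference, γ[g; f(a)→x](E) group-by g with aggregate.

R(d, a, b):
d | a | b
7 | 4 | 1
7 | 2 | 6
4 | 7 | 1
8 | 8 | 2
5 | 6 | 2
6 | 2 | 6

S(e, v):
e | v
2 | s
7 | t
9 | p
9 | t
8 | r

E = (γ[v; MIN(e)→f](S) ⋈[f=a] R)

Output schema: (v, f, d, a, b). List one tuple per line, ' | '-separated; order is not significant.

Subexpression sizes:
  S → 5
  γ[v; MIN(e)→f](S) → 4
  R → 6
  (γ[v; MIN(e)→f](S) ⋈[f=a] R) → 4

== RESULT ==
v | f | d | a | b
r | 8 | 8 | 8 | 2
s | 2 | 6 | 2 | 6
s | 2 | 7 | 2 | 6
t | 7 | 4 | 7 | 1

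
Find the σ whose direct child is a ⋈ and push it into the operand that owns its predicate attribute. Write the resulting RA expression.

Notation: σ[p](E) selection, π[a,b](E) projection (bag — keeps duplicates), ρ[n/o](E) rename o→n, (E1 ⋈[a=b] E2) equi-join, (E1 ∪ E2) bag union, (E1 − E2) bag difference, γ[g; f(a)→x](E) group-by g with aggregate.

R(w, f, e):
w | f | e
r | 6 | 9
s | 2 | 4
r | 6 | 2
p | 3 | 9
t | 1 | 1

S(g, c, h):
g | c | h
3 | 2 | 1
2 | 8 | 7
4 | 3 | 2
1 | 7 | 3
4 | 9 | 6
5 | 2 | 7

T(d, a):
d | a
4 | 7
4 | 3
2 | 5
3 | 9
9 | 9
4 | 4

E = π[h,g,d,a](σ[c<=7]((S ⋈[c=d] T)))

σ filters on c, owned by the left side.
E' = π[h,g,d,a]((σ[c<=7](S) ⋈[c=d] T))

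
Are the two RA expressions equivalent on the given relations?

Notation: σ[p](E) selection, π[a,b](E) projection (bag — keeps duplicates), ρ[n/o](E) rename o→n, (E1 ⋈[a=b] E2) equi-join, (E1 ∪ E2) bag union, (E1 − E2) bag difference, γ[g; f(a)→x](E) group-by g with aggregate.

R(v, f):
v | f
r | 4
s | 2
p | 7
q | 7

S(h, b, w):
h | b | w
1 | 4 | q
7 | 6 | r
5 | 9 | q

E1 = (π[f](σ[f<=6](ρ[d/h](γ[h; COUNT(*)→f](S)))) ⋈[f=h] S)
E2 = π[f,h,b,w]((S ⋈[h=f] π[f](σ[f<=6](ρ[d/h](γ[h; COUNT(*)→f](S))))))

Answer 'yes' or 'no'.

E1 per-node cardinality:
  S → 3
  γ[h; COUNT(*)→f](S) → 3
  ρ[d/h](γ[h; COUNT(*)→f](S)) → 3
  σ[f<=6](ρ[d/h](γ[h; COUNT(*)→f](S))) → 3
  π[f](σ[f<=6](ρ[d/h](γ[h; COUNT(*)→f](S)))) → 3
  S → 3
  (π[f](σ[f<=6](ρ[d/h](γ[h; COUNT(*)→f](S)))) ⋈[f=h] S) → 3
E2 per-node cardinality:
  S → 3
  S → 3
  γ[h; COUNT(*)→f](S) → 3
  ρ[d/h](γ[h; COUNT(*)→f](S)) → 3
  σ[f<=6](ρ[d/h](γ[h; COUNT(*)→f](S))) → 3
  π[f](σ[f<=6](ρ[d/h](γ[h; COUNT(*)→f](S)))) → 3
  (S ⋈[h=f] π[f](σ[f<=6](ρ[d/h](γ[h; COUNT(*)→f](S))))) → 3
  π[f,h,b,w]((S ⋈[h=f] π[f](σ[f<=6](ρ[d/h](γ[h; COUNT(*)→f](S)))))) → 3

E1 and E2 produce the same multiset:
f | h | b | w
1 | 1 | 4 | q
1 | 1 | 4 | q
1 | 1 | 4 | q

yes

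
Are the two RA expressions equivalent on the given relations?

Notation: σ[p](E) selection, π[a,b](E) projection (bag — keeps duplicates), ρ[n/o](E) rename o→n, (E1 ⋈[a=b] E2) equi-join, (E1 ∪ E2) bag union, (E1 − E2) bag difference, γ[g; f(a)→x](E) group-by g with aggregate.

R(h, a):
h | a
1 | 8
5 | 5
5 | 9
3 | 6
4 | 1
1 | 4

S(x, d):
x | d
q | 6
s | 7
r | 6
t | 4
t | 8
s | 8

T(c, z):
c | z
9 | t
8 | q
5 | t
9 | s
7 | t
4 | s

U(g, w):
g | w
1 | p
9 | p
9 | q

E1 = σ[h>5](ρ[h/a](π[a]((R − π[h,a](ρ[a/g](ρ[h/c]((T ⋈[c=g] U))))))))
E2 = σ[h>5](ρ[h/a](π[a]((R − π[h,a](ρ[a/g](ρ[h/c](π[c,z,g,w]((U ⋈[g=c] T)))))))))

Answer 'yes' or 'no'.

E1 subexpression sizes:
  R → 6
  T → 6
  U → 3
  (T ⋈[c=g] U) → 4
  ρ[h/c]((T ⋈[c=g] U)) → 4
  ρ[a/g](ρ[h/c]((T ⋈[c=g] U))) → 4
  π[h,a](ρ[a/g](ρ[h/c]((T ⋈[c=g] U)))) → 4
  (R − π[h,a](ρ[a/g](ρ[h/c]((T ⋈[c=g] U))))) → 6
  π[a]((R − π[h,a](ρ[a/g](ρ[h/c]((T ⋈[c=g] U)))))) → 6
  ρ[h/a](π[a]((R − π[h,a](ρ[a/g](ρ[h/c]((T ⋈[c=g] U))))))) → 6
  σ[h>5](ρ[h/a](π[a]((R − π[h,a](ρ[a/g](ρ[h/c]((T ⋈[c=g] U)))))))) → 3
E2 subexpression sizes:
  R → 6
  U → 3
  T → 6
  (U ⋈[g=c] T) → 4
  π[c,z,g,w]((U ⋈[g=c] T)) → 4
  ρ[h/c](π[c,z,g,w]((U ⋈[g=c] T))) → 4
  ρ[a/g](ρ[h/c](π[c,z,g,w]((U ⋈[g=c] T)))) → 4
  π[h,a](ρ[a/g](ρ[h/c](π[c,z,g,w]((U ⋈[g=c] T))))) → 4
  (R − π[h,a](ρ[a/g](ρ[h/c](π[c,z,g,w]((U ⋈[g=c] T)))))) → 6
  π[a]((R − π[h,a](ρ[a/g](ρ[h/c](π[c,z,g,w]((U ⋈[g=c] T))))))) → 6
  ρ[h/a](π[a]((R − π[h,a](ρ[a/g](ρ[h/c](π[c,z,g,w]((U ⋈[g=c] T)))))))) → 6
  σ[h>5](ρ[h/a](π[a]((R − π[h,a](ρ[a/g](ρ[h/c](π[c,z,g,w]((U ⋈[g=c] T))))))))) → 3

E1 and E2 produce the same multiset:
h
6
8
9

yes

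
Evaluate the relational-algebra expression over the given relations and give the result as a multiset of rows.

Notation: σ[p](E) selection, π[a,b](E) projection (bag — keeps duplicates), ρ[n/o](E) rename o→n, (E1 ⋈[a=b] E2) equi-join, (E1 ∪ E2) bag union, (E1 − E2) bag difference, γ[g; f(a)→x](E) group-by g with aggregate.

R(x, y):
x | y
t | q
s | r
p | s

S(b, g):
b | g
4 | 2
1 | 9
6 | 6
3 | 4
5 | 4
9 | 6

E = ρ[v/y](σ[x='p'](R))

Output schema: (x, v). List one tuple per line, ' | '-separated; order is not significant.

Row counts bottom-up:
  R → 3
  σ[x='p'](R) → 1
  ρ[v/y](σ[x='p'](R)) → 1

== RESULT ==
x | v
p | s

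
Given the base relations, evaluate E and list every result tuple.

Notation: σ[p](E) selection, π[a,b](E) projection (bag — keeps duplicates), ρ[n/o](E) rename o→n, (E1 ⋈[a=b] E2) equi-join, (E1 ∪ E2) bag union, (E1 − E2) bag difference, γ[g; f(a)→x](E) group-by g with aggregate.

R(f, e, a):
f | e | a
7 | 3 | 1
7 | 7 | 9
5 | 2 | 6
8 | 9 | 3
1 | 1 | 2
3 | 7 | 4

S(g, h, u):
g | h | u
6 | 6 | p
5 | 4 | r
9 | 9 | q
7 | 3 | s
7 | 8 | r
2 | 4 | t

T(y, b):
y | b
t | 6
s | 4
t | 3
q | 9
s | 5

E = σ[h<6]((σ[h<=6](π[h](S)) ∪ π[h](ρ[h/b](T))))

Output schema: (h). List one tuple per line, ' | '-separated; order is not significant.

Stepwise |·|:
  S → 6
  π[h](S) → 6
  σ[h<=6](π[h](S)) → 4
  T → 5
  ρ[h/b](T) → 5
  π[h](ρ[h/b](T)) → 5
  (σ[h<=6](π[h](S)) ∪ π[h](ρ[h/b](T))) → 9
  σ[h<6]((σ[h<=6](π[h](S)) ∪ π[h](ρ[h/b](T)))) → 6

== RESULT ==
h
3
3
4
4
4
5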